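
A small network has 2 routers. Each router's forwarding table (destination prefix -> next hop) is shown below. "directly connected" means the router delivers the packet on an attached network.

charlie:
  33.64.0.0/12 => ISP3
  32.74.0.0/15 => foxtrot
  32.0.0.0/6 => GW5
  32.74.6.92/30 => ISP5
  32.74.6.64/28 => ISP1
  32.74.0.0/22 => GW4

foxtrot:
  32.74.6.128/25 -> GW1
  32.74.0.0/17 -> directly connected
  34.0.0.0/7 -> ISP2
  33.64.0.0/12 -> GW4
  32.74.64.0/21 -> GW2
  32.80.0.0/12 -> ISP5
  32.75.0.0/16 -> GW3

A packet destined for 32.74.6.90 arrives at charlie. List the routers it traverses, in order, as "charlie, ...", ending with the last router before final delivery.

charlie, foxtrot

At charlie: longest match for 32.74.6.90 is 32.74.0.0/15 -> foxtrot
At foxtrot: longest match for 32.74.6.90 is 32.74.0.0/17 -> directly connected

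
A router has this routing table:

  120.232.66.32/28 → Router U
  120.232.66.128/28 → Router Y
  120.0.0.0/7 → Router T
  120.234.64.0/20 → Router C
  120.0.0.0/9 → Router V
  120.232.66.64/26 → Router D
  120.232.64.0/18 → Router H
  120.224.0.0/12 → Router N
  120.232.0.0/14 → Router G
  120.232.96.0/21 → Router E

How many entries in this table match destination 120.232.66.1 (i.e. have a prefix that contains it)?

Prefixes containing 120.232.66.1:
  120.0.0.0/7 (120.0.0.0 - 121.255.255.255)
  120.224.0.0/12 (120.224.0.0 - 120.239.255.255)
  120.232.0.0/14 (120.232.0.0 - 120.235.255.255)
  120.232.64.0/18 (120.232.64.0 - 120.232.127.255)
Total matching entries: 4.

4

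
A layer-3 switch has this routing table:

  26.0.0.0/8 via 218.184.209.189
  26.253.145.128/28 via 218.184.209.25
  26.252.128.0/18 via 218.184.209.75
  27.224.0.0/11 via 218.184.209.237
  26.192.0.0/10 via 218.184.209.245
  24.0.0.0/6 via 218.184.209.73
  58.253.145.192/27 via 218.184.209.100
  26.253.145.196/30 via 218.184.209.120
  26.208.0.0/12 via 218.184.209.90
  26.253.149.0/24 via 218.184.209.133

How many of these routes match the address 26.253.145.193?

3

Prefixes containing 26.253.145.193:
  24.0.0.0/6 (24.0.0.0 - 27.255.255.255)
  26.0.0.0/8 (26.0.0.0 - 26.255.255.255)
  26.192.0.0/10 (26.192.0.0 - 26.255.255.255)
Total matching entries: 3.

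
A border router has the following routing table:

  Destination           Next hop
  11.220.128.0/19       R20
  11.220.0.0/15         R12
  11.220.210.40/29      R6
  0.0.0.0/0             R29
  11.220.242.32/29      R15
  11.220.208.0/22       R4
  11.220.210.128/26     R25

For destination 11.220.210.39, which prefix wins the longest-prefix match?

Entries matching 11.220.210.39:
  0.0.0.0/0 (default, matches everything)
  11.220.0.0/15 (11.220.0.0 - 11.221.255.255)
  11.220.208.0/22 (11.220.208.0 - 11.220.211.255)
Most specific is 11.220.208.0/22.

11.220.208.0/22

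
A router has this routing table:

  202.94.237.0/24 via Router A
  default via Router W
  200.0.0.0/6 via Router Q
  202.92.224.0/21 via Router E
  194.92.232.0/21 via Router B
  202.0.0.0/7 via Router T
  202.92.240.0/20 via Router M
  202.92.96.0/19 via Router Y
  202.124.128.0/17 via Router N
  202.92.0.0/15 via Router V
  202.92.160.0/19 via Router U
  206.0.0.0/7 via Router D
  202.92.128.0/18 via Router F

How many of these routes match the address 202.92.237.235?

Prefixes containing 202.92.237.235:
  0.0.0.0/0 (default, matches everything)
  200.0.0.0/6 (200.0.0.0 - 203.255.255.255)
  202.0.0.0/7 (202.0.0.0 - 203.255.255.255)
  202.92.0.0/15 (202.92.0.0 - 202.93.255.255)
Total matching entries: 4.

4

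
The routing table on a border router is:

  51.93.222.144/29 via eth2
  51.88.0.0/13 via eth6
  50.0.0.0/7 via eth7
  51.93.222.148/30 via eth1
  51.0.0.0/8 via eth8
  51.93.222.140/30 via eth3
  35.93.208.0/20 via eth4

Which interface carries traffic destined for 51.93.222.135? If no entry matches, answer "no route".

Routes whose prefix contains 51.93.222.135:
  50.0.0.0/7 (50.0.0.0 - 51.255.255.255) -> eth7
  51.0.0.0/8 (51.0.0.0 - 51.255.255.255) -> eth8
  51.88.0.0/13 (51.88.0.0 - 51.95.255.255) -> eth6
More-specific entries that do NOT match:
  51.93.222.148/30 (51.93.222.148 - 51.93.222.151) does not contain 51.93.222.135
  51.93.222.140/30 (51.93.222.140 - 51.93.222.143) does not contain 51.93.222.135
  51.93.222.144/29 (51.93.222.144 - 51.93.222.151) does not contain 51.93.222.135
  35.93.208.0/20 (35.93.208.0 - 35.93.223.255) does not contain 51.93.222.135
Longest matching prefix is /13 -> interface eth6.

eth6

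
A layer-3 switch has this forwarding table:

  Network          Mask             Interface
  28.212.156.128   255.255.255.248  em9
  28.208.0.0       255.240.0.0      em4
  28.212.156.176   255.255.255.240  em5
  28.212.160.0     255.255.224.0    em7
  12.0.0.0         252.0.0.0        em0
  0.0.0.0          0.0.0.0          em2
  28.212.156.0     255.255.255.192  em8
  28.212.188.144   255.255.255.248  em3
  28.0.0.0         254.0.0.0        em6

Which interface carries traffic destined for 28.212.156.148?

Routes whose prefix contains 28.212.156.148:
  0.0.0.0/0 (default, matches everything) -> em2
  28.0.0.0/7 (28.0.0.0 - 29.255.255.255) -> em6
  28.208.0.0/12 (28.208.0.0 - 28.223.255.255) -> em4
More-specific entries that do NOT match:
  28.212.156.128/29 (28.212.156.128 - 28.212.156.135) does not contain 28.212.156.148
  28.212.188.144/29 (28.212.188.144 - 28.212.188.151) does not contain 28.212.156.148
  28.212.156.176/28 (28.212.156.176 - 28.212.156.191) does not contain 28.212.156.148
  28.212.156.0/26 (28.212.156.0 - 28.212.156.63) does not contain 28.212.156.148
  28.212.160.0/19 (28.212.160.0 - 28.212.191.255) does not contain 28.212.156.148
Longest matching prefix is /12 -> interface em4.

em4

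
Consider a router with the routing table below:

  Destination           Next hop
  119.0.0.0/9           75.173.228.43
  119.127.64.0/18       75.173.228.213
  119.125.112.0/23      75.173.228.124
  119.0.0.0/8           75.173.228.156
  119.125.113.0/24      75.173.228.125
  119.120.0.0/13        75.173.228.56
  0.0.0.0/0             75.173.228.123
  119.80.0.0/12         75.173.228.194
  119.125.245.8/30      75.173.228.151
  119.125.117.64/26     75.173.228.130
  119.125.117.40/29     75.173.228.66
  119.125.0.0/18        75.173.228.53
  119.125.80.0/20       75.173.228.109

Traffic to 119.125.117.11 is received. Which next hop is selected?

75.173.228.56

Routes whose prefix contains 119.125.117.11:
  0.0.0.0/0 (default, matches everything) -> 75.173.228.123
  119.0.0.0/8 (119.0.0.0 - 119.255.255.255) -> 75.173.228.156
  119.0.0.0/9 (119.0.0.0 - 119.127.255.255) -> 75.173.228.43
  119.120.0.0/13 (119.120.0.0 - 119.127.255.255) -> 75.173.228.56
More-specific entries that do NOT match:
  119.125.245.8/30 (119.125.245.8 - 119.125.245.11) does not contain 119.125.117.11
  119.125.117.40/29 (119.125.117.40 - 119.125.117.47) does not contain 119.125.117.11
  119.125.117.64/26 (119.125.117.64 - 119.125.117.127) does not contain 119.125.117.11
  119.125.113.0/24 (119.125.113.0 - 119.125.113.255) does not contain 119.125.117.11
  119.125.112.0/23 (119.125.112.0 - 119.125.113.255) does not contain 119.125.117.11
  119.125.80.0/20 (119.125.80.0 - 119.125.95.255) does not contain 119.125.117.11
  119.127.64.0/18 (119.127.64.0 - 119.127.127.255) does not contain 119.125.117.11
  119.125.0.0/18 (119.125.0.0 - 119.125.63.255) does not contain 119.125.117.11
Longest matching prefix is /13 -> next hop 75.173.228.56.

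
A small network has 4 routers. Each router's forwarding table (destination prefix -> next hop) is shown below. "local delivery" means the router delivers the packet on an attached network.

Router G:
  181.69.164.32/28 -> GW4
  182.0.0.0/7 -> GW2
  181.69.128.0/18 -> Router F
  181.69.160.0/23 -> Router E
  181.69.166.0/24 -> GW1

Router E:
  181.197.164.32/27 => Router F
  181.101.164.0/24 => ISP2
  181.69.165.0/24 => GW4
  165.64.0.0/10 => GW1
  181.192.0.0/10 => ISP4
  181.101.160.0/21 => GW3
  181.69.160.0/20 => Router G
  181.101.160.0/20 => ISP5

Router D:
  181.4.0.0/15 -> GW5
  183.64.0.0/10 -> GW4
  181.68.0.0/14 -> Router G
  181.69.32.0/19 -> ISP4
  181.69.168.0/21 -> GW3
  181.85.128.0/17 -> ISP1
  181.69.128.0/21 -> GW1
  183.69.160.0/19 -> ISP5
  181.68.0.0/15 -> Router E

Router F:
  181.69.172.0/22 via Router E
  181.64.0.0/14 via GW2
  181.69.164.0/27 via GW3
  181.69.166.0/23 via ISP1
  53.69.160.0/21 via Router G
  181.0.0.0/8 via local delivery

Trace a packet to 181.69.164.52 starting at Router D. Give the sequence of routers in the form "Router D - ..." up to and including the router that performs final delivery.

Router D - Router E - Router G - Router F

At Router D: longest match for 181.69.164.52 is 181.68.0.0/15 -> Router E
At Router E: longest match for 181.69.164.52 is 181.69.160.0/20 -> Router G
At Router G: longest match for 181.69.164.52 is 181.69.128.0/18 -> Router F
At Router F: longest match for 181.69.164.52 is 181.0.0.0/8 -> local delivery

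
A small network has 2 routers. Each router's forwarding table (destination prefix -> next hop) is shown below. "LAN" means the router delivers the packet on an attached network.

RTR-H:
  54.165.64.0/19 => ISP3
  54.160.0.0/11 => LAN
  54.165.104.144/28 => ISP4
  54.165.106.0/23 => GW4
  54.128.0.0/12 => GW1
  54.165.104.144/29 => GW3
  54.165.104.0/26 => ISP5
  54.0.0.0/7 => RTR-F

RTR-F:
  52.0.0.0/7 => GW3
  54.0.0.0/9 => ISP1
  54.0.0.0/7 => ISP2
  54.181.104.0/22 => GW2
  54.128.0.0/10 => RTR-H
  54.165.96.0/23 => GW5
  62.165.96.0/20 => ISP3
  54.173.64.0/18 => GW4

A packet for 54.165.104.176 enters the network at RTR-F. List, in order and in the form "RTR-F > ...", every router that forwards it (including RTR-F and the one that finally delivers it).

At RTR-F: longest match for 54.165.104.176 is 54.128.0.0/10 -> RTR-H
At RTR-H: longest match for 54.165.104.176 is 54.160.0.0/11 -> LAN

RTR-F > RTR-H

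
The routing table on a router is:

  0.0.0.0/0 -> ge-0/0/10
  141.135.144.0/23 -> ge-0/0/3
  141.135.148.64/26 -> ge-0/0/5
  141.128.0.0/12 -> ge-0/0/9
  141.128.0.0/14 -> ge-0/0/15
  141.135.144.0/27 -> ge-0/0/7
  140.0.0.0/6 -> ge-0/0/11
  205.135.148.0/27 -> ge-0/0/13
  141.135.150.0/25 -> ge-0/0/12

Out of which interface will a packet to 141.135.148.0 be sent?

ge-0/0/9

Routes whose prefix contains 141.135.148.0:
  0.0.0.0/0 (default, matches everything) -> ge-0/0/10
  140.0.0.0/6 (140.0.0.0 - 143.255.255.255) -> ge-0/0/11
  141.128.0.0/12 (141.128.0.0 - 141.143.255.255) -> ge-0/0/9
More-specific entries that do NOT match:
  141.135.144.0/27 (141.135.144.0 - 141.135.144.31) does not contain 141.135.148.0
  205.135.148.0/27 (205.135.148.0 - 205.135.148.31) does not contain 141.135.148.0
  141.135.148.64/26 (141.135.148.64 - 141.135.148.127) does not contain 141.135.148.0
  141.135.150.0/25 (141.135.150.0 - 141.135.150.127) does not contain 141.135.148.0
  141.135.144.0/23 (141.135.144.0 - 141.135.145.255) does not contain 141.135.148.0
  141.128.0.0/14 (141.128.0.0 - 141.131.255.255) does not contain 141.135.148.0
Longest matching prefix is /12 -> interface ge-0/0/9.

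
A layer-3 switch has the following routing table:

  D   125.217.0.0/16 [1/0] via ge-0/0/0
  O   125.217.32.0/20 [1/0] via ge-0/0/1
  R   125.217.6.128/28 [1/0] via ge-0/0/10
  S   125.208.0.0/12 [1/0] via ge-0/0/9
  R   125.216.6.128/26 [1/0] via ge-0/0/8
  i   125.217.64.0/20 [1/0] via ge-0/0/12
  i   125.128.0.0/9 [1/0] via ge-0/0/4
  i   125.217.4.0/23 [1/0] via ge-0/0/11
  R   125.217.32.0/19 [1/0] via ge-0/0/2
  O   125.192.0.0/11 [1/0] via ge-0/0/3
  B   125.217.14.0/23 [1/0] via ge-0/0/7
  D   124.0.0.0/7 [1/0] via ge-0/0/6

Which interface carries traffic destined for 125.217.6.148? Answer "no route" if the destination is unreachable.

ge-0/0/0

Routes whose prefix contains 125.217.6.148:
  124.0.0.0/7 (124.0.0.0 - 125.255.255.255) -> ge-0/0/6
  125.128.0.0/9 (125.128.0.0 - 125.255.255.255) -> ge-0/0/4
  125.192.0.0/11 (125.192.0.0 - 125.223.255.255) -> ge-0/0/3
  125.208.0.0/12 (125.208.0.0 - 125.223.255.255) -> ge-0/0/9
  125.217.0.0/16 (125.217.0.0 - 125.217.255.255) -> ge-0/0/0
More-specific entries that do NOT match:
  125.217.6.128/28 (125.217.6.128 - 125.217.6.143) does not contain 125.217.6.148
  125.216.6.128/26 (125.216.6.128 - 125.216.6.191) does not contain 125.217.6.148
  125.217.4.0/23 (125.217.4.0 - 125.217.5.255) does not contain 125.217.6.148
  125.217.14.0/23 (125.217.14.0 - 125.217.15.255) does not contain 125.217.6.148
  125.217.32.0/20 (125.217.32.0 - 125.217.47.255) does not contain 125.217.6.148
  125.217.64.0/20 (125.217.64.0 - 125.217.79.255) does not contain 125.217.6.148
  125.217.32.0/19 (125.217.32.0 - 125.217.63.255) does not contain 125.217.6.148
Longest matching prefix is /16 -> interface ge-0/0/0.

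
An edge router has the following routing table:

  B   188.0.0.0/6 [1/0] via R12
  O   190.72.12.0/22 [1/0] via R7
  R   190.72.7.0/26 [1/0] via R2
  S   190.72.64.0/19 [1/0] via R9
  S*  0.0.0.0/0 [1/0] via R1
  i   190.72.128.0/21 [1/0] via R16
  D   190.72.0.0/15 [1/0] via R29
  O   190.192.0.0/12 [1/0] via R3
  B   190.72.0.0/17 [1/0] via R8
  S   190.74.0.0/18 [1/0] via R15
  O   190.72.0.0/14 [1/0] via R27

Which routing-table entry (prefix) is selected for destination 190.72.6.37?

Entries matching 190.72.6.37:
  0.0.0.0/0 (default, matches everything)
  188.0.0.0/6 (188.0.0.0 - 191.255.255.255)
  190.72.0.0/14 (190.72.0.0 - 190.75.255.255)
  190.72.0.0/15 (190.72.0.0 - 190.73.255.255)
  190.72.0.0/17 (190.72.0.0 - 190.72.127.255)
Most specific is 190.72.0.0/17.

190.72.0.0/17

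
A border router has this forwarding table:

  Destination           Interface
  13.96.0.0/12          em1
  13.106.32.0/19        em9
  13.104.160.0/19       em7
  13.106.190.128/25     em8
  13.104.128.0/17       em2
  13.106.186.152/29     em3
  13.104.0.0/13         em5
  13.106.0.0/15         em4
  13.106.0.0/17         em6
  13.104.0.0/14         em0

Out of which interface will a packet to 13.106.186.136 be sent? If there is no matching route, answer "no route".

Routes whose prefix contains 13.106.186.136:
  13.96.0.0/12 (13.96.0.0 - 13.111.255.255) -> em1
  13.104.0.0/13 (13.104.0.0 - 13.111.255.255) -> em5
  13.104.0.0/14 (13.104.0.0 - 13.107.255.255) -> em0
  13.106.0.0/15 (13.106.0.0 - 13.107.255.255) -> em4
More-specific entries that do NOT match:
  13.106.186.152/29 (13.106.186.152 - 13.106.186.159) does not contain 13.106.186.136
  13.106.190.128/25 (13.106.190.128 - 13.106.190.255) does not contain 13.106.186.136
  13.106.32.0/19 (13.106.32.0 - 13.106.63.255) does not contain 13.106.186.136
  13.104.160.0/19 (13.104.160.0 - 13.104.191.255) does not contain 13.106.186.136
  13.104.128.0/17 (13.104.128.0 - 13.104.255.255) does not contain 13.106.186.136
  13.106.0.0/17 (13.106.0.0 - 13.106.127.255) does not contain 13.106.186.136
Longest matching prefix is /15 -> interface em4.

em4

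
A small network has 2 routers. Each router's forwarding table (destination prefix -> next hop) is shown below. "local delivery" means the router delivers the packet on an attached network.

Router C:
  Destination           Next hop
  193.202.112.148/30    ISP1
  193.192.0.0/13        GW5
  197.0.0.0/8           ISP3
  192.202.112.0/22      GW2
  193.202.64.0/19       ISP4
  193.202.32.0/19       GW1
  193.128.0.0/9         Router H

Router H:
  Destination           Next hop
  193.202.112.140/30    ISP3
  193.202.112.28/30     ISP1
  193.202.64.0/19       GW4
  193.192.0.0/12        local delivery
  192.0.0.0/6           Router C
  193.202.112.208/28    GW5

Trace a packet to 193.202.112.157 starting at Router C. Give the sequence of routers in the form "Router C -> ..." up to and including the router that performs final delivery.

At Router C: longest match for 193.202.112.157 is 193.128.0.0/9 -> Router H
At Router H: longest match for 193.202.112.157 is 193.192.0.0/12 -> local delivery

Router C -> Router H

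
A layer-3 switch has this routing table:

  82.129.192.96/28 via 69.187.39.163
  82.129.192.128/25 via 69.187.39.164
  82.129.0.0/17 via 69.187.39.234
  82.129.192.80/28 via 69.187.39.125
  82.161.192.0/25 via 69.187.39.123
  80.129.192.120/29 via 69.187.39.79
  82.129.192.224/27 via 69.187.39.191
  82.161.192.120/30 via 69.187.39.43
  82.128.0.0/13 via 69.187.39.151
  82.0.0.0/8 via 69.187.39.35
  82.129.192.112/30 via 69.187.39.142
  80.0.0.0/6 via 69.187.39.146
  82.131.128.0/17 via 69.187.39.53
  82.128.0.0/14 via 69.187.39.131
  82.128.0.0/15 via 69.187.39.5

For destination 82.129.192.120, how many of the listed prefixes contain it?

5

Prefixes containing 82.129.192.120:
  80.0.0.0/6 (80.0.0.0 - 83.255.255.255)
  82.0.0.0/8 (82.0.0.0 - 82.255.255.255)
  82.128.0.0/13 (82.128.0.0 - 82.135.255.255)
  82.128.0.0/14 (82.128.0.0 - 82.131.255.255)
  82.128.0.0/15 (82.128.0.0 - 82.129.255.255)
Total matching entries: 5.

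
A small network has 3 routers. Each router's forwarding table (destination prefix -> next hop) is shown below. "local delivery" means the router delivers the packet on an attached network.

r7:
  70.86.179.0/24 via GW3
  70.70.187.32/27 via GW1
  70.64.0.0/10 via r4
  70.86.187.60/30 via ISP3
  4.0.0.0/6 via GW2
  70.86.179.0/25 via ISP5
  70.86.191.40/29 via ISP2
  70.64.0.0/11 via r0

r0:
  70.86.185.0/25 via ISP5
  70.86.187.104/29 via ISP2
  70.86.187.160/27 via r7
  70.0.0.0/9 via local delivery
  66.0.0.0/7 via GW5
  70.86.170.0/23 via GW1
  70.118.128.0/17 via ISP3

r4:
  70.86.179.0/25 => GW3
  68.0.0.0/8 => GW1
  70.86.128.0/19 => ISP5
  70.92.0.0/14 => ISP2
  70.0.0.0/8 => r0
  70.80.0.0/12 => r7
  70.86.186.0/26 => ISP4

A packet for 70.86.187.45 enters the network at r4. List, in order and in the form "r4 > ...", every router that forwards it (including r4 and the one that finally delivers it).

r4 > r7 > r0

At r4: longest match for 70.86.187.45 is 70.80.0.0/12 -> r7
At r7: longest match for 70.86.187.45 is 70.64.0.0/11 -> r0
At r0: longest match for 70.86.187.45 is 70.0.0.0/9 -> local delivery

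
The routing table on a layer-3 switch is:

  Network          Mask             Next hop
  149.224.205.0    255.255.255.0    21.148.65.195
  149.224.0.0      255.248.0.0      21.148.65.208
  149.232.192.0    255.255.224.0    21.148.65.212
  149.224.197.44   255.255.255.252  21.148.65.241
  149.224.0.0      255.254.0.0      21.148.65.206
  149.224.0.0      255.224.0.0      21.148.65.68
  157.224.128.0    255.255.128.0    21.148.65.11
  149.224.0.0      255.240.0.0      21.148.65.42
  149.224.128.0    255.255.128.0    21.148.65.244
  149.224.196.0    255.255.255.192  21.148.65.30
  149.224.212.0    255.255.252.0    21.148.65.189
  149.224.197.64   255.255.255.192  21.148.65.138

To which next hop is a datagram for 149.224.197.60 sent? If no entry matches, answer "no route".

21.148.65.244

Routes whose prefix contains 149.224.197.60:
  149.224.0.0/11 (149.224.0.0 - 149.255.255.255) -> 21.148.65.68
  149.224.0.0/12 (149.224.0.0 - 149.239.255.255) -> 21.148.65.42
  149.224.0.0/13 (149.224.0.0 - 149.231.255.255) -> 21.148.65.208
  149.224.0.0/15 (149.224.0.0 - 149.225.255.255) -> 21.148.65.206
  149.224.128.0/17 (149.224.128.0 - 149.224.255.255) -> 21.148.65.244
More-specific entries that do NOT match:
  149.224.197.44/30 (149.224.197.44 - 149.224.197.47) does not contain 149.224.197.60
  149.224.196.0/26 (149.224.196.0 - 149.224.196.63) does not contain 149.224.197.60
  149.224.197.64/26 (149.224.197.64 - 149.224.197.127) does not contain 149.224.197.60
  149.224.205.0/24 (149.224.205.0 - 149.224.205.255) does not contain 149.224.197.60
  149.224.212.0/22 (149.224.212.0 - 149.224.215.255) does not contain 149.224.197.60
  149.232.192.0/19 (149.232.192.0 - 149.232.223.255) does not contain 149.224.197.60
Longest matching prefix is /17 -> next hop 21.148.65.244.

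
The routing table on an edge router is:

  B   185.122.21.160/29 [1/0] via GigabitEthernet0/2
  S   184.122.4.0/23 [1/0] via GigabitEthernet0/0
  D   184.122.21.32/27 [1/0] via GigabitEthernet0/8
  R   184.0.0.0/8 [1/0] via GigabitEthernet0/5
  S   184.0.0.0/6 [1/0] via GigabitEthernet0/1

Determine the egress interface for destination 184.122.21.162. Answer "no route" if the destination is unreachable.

GigabitEthernet0/5

Routes whose prefix contains 184.122.21.162:
  184.0.0.0/6 (184.0.0.0 - 187.255.255.255) -> GigabitEthernet0/1
  184.0.0.0/8 (184.0.0.0 - 184.255.255.255) -> GigabitEthernet0/5
More-specific entries that do NOT match:
  185.122.21.160/29 (185.122.21.160 - 185.122.21.167) does not contain 184.122.21.162
  184.122.21.32/27 (184.122.21.32 - 184.122.21.63) does not contain 184.122.21.162
  184.122.4.0/23 (184.122.4.0 - 184.122.5.255) does not contain 184.122.21.162
Longest matching prefix is /8 -> interface GigabitEthernet0/5.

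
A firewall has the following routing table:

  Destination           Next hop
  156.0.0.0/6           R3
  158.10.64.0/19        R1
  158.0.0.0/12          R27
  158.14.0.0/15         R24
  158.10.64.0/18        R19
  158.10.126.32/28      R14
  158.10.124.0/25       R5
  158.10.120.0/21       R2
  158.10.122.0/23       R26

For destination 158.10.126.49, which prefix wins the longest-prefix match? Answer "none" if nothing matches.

158.10.120.0/21

Entries matching 158.10.126.49:
  156.0.0.0/6 (156.0.0.0 - 159.255.255.255)
  158.0.0.0/12 (158.0.0.0 - 158.15.255.255)
  158.10.64.0/18 (158.10.64.0 - 158.10.127.255)
  158.10.120.0/21 (158.10.120.0 - 158.10.127.255)
Most specific is 158.10.120.0/21.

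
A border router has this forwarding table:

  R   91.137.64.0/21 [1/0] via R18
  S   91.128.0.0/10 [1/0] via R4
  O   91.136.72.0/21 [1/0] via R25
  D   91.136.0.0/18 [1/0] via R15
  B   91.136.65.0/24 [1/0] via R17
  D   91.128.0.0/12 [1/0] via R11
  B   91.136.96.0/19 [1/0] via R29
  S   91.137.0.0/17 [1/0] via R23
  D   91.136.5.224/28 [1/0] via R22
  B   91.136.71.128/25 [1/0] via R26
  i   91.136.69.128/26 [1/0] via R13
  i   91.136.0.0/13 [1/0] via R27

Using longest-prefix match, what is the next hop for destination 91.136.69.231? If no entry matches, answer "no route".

R27

Routes whose prefix contains 91.136.69.231:
  91.128.0.0/10 (91.128.0.0 - 91.191.255.255) -> R4
  91.128.0.0/12 (91.128.0.0 - 91.143.255.255) -> R11
  91.136.0.0/13 (91.136.0.0 - 91.143.255.255) -> R27
More-specific entries that do NOT match:
  91.136.5.224/28 (91.136.5.224 - 91.136.5.239) does not contain 91.136.69.231
  91.136.69.128/26 (91.136.69.128 - 91.136.69.191) does not contain 91.136.69.231
  91.136.71.128/25 (91.136.71.128 - 91.136.71.255) does not contain 91.136.69.231
  91.136.65.0/24 (91.136.65.0 - 91.136.65.255) does not contain 91.136.69.231
  91.137.64.0/21 (91.137.64.0 - 91.137.71.255) does not contain 91.136.69.231
  91.136.72.0/21 (91.136.72.0 - 91.136.79.255) does not contain 91.136.69.231
  91.136.96.0/19 (91.136.96.0 - 91.136.127.255) does not contain 91.136.69.231
  91.136.0.0/18 (91.136.0.0 - 91.136.63.255) does not contain 91.136.69.231
  91.137.0.0/17 (91.137.0.0 - 91.137.127.255) does not contain 91.136.69.231
Longest matching prefix is /13 -> next hop R27.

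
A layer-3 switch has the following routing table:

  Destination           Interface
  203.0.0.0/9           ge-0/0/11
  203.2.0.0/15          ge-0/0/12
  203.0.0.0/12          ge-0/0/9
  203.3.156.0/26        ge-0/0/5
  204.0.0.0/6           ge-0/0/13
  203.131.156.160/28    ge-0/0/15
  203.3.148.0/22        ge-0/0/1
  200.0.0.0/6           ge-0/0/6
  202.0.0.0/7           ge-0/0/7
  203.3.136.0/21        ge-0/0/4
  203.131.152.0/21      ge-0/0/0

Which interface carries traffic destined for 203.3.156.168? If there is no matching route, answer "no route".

ge-0/0/12

Routes whose prefix contains 203.3.156.168:
  200.0.0.0/6 (200.0.0.0 - 203.255.255.255) -> ge-0/0/6
  202.0.0.0/7 (202.0.0.0 - 203.255.255.255) -> ge-0/0/7
  203.0.0.0/9 (203.0.0.0 - 203.127.255.255) -> ge-0/0/11
  203.0.0.0/12 (203.0.0.0 - 203.15.255.255) -> ge-0/0/9
  203.2.0.0/15 (203.2.0.0 - 203.3.255.255) -> ge-0/0/12
More-specific entries that do NOT match:
  203.131.156.160/28 (203.131.156.160 - 203.131.156.175) does not contain 203.3.156.168
  203.3.156.0/26 (203.3.156.0 - 203.3.156.63) does not contain 203.3.156.168
  203.3.148.0/22 (203.3.148.0 - 203.3.151.255) does not contain 203.3.156.168
  203.3.136.0/21 (203.3.136.0 - 203.3.143.255) does not contain 203.3.156.168
  203.131.152.0/21 (203.131.152.0 - 203.131.159.255) does not contain 203.3.156.168
Longest matching prefix is /15 -> interface ge-0/0/12.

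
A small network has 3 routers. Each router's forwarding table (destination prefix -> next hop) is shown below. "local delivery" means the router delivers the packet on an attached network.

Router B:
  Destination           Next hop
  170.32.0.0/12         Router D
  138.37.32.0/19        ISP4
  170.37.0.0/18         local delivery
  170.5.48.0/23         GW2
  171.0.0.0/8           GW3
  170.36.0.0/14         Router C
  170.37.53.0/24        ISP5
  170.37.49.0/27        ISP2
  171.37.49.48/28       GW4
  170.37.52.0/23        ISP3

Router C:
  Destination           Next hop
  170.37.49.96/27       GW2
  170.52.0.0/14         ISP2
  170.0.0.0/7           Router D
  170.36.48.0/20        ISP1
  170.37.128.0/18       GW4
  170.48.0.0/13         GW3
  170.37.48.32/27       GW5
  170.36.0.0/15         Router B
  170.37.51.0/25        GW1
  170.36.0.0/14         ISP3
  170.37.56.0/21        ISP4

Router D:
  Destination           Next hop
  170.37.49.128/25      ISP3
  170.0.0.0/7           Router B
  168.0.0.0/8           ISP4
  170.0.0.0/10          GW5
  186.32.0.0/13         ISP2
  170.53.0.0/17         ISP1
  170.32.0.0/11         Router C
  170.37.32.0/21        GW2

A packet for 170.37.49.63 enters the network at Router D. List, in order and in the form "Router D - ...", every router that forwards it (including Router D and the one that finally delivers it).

Router D - Router C - Router B

At Router D: longest match for 170.37.49.63 is 170.32.0.0/11 -> Router C
At Router C: longest match for 170.37.49.63 is 170.36.0.0/15 -> Router B
At Router B: longest match for 170.37.49.63 is 170.37.0.0/18 -> local delivery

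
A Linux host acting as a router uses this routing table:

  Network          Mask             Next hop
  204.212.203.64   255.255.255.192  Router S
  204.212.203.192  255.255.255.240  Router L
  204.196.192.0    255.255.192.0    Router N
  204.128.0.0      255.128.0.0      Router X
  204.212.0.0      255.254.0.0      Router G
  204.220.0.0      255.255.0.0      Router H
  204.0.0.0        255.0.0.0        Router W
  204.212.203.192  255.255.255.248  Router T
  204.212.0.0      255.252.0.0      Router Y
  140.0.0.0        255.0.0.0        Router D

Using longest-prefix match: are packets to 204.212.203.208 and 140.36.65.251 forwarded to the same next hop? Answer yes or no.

204.212.203.208: longest match 204.212.0.0/15 -> Router G
140.36.65.251: longest match 140.0.0.0/8 -> Router D

no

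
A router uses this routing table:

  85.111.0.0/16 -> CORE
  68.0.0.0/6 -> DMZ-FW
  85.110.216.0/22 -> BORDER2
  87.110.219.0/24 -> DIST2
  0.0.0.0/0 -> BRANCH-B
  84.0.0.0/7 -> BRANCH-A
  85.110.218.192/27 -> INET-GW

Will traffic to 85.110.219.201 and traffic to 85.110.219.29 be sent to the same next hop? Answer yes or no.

yes

85.110.219.201: longest match 85.110.216.0/22 -> BORDER2
85.110.219.29: longest match 85.110.216.0/22 -> BORDER2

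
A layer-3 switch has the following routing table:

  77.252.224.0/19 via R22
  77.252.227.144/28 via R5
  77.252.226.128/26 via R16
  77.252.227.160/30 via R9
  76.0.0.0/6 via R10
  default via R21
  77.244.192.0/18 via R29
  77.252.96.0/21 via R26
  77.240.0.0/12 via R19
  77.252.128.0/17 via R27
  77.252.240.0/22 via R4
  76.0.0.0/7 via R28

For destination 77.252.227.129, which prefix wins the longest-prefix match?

77.252.224.0/19

Entries matching 77.252.227.129:
  0.0.0.0/0 (default, matches everything)
  76.0.0.0/6 (76.0.0.0 - 79.255.255.255)
  76.0.0.0/7 (76.0.0.0 - 77.255.255.255)
  77.240.0.0/12 (77.240.0.0 - 77.255.255.255)
  77.252.128.0/17 (77.252.128.0 - 77.252.255.255)
  77.252.224.0/19 (77.252.224.0 - 77.252.255.255)
Most specific is 77.252.224.0/19.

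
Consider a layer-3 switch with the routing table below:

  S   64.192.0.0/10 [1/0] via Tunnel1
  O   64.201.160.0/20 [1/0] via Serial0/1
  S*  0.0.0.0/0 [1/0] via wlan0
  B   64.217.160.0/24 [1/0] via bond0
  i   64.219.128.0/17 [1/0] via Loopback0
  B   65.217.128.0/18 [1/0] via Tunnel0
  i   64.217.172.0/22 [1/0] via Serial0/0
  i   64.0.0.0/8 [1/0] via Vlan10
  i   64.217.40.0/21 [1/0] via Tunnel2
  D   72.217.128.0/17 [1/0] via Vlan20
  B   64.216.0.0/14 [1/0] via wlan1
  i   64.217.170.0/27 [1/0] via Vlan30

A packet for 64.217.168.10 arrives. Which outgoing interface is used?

Routes whose prefix contains 64.217.168.10:
  0.0.0.0/0 (default, matches everything) -> wlan0
  64.0.0.0/8 (64.0.0.0 - 64.255.255.255) -> Vlan10
  64.192.0.0/10 (64.192.0.0 - 64.255.255.255) -> Tunnel1
  64.216.0.0/14 (64.216.0.0 - 64.219.255.255) -> wlan1
More-specific entries that do NOT match:
  64.217.170.0/27 (64.217.170.0 - 64.217.170.31) does not contain 64.217.168.10
  64.217.160.0/24 (64.217.160.0 - 64.217.160.255) does not contain 64.217.168.10
  64.217.172.0/22 (64.217.172.0 - 64.217.175.255) does not contain 64.217.168.10
  64.217.40.0/21 (64.217.40.0 - 64.217.47.255) does not contain 64.217.168.10
  64.201.160.0/20 (64.201.160.0 - 64.201.175.255) does not contain 64.217.168.10
  65.217.128.0/18 (65.217.128.0 - 65.217.191.255) does not contain 64.217.168.10
  64.219.128.0/17 (64.219.128.0 - 64.219.255.255) does not contain 64.217.168.10
  72.217.128.0/17 (72.217.128.0 - 72.217.255.255) does not contain 64.217.168.10
Longest matching prefix is /14 -> interface wlan1.

wlan1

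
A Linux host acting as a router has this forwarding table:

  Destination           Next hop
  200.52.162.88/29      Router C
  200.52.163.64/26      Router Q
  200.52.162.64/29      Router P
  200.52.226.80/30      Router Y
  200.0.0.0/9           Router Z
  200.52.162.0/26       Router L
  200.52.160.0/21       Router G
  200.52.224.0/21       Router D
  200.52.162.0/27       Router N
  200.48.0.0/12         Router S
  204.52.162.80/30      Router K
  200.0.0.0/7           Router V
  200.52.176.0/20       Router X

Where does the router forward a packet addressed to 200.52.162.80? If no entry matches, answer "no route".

Routes whose prefix contains 200.52.162.80:
  200.0.0.0/7 (200.0.0.0 - 201.255.255.255) -> Router V
  200.0.0.0/9 (200.0.0.0 - 200.127.255.255) -> Router Z
  200.48.0.0/12 (200.48.0.0 - 200.63.255.255) -> Router S
  200.52.160.0/21 (200.52.160.0 - 200.52.167.255) -> Router G
More-specific entries that do NOT match:
  200.52.226.80/30 (200.52.226.80 - 200.52.226.83) does not contain 200.52.162.80
  204.52.162.80/30 (204.52.162.80 - 204.52.162.83) does not contain 200.52.162.80
  200.52.162.88/29 (200.52.162.88 - 200.52.162.95) does not contain 200.52.162.80
  200.52.162.64/29 (200.52.162.64 - 200.52.162.71) does not contain 200.52.162.80
  200.52.162.0/27 (200.52.162.0 - 200.52.162.31) does not contain 200.52.162.80
  200.52.163.64/26 (200.52.163.64 - 200.52.163.127) does not contain 200.52.162.80
  200.52.162.0/26 (200.52.162.0 - 200.52.162.63) does not contain 200.52.162.80
Longest matching prefix is /21 -> next hop Router G.

Router G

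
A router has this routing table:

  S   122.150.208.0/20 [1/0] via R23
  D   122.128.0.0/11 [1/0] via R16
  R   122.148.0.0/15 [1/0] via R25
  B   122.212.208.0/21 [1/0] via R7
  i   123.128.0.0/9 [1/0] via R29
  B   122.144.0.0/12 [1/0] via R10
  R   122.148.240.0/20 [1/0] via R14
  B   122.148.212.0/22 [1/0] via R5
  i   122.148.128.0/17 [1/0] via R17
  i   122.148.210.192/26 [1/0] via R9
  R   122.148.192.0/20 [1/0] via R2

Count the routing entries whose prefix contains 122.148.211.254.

4

Prefixes containing 122.148.211.254:
  122.128.0.0/11 (122.128.0.0 - 122.159.255.255)
  122.144.0.0/12 (122.144.0.0 - 122.159.255.255)
  122.148.0.0/15 (122.148.0.0 - 122.149.255.255)
  122.148.128.0/17 (122.148.128.0 - 122.148.255.255)
Total matching entries: 4.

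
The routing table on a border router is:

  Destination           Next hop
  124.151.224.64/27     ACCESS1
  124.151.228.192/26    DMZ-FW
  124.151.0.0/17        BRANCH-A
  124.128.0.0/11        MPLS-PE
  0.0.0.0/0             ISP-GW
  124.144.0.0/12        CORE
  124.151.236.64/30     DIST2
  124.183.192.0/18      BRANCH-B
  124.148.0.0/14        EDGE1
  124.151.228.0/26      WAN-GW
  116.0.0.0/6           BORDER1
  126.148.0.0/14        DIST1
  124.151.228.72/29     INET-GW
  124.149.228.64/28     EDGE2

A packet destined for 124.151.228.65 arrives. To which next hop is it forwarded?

EDGE1

Routes whose prefix contains 124.151.228.65:
  0.0.0.0/0 (default, matches everything) -> ISP-GW
  124.128.0.0/11 (124.128.0.0 - 124.159.255.255) -> MPLS-PE
  124.144.0.0/12 (124.144.0.0 - 124.159.255.255) -> CORE
  124.148.0.0/14 (124.148.0.0 - 124.151.255.255) -> EDGE1
More-specific entries that do NOT match:
  124.151.236.64/30 (124.151.236.64 - 124.151.236.67) does not contain 124.151.228.65
  124.151.228.72/29 (124.151.228.72 - 124.151.228.79) does not contain 124.151.228.65
  124.149.228.64/28 (124.149.228.64 - 124.149.228.79) does not contain 124.151.228.65
  124.151.224.64/27 (124.151.224.64 - 124.151.224.95) does not contain 124.151.228.65
  124.151.228.192/26 (124.151.228.192 - 124.151.228.255) does not contain 124.151.228.65
  124.151.228.0/26 (124.151.228.0 - 124.151.228.63) does not contain 124.151.228.65
  124.183.192.0/18 (124.183.192.0 - 124.183.255.255) does not contain 124.151.228.65
  124.151.0.0/17 (124.151.0.0 - 124.151.127.255) does not contain 124.151.228.65
Longest matching prefix is /14 -> next hop EDGE1.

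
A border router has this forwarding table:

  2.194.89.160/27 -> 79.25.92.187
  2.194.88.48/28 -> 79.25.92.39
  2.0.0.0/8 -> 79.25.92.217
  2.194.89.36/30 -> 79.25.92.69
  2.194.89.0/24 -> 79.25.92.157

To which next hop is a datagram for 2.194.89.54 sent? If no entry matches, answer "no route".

Routes whose prefix contains 2.194.89.54:
  2.0.0.0/8 (2.0.0.0 - 2.255.255.255) -> 79.25.92.217
  2.194.89.0/24 (2.194.89.0 - 2.194.89.255) -> 79.25.92.157
More-specific entries that do NOT match:
  2.194.89.36/30 (2.194.89.36 - 2.194.89.39) does not contain 2.194.89.54
  2.194.88.48/28 (2.194.88.48 - 2.194.88.63) does not contain 2.194.89.54
  2.194.89.160/27 (2.194.89.160 - 2.194.89.191) does not contain 2.194.89.54
Longest matching prefix is /24 -> next hop 79.25.92.157.

79.25.92.157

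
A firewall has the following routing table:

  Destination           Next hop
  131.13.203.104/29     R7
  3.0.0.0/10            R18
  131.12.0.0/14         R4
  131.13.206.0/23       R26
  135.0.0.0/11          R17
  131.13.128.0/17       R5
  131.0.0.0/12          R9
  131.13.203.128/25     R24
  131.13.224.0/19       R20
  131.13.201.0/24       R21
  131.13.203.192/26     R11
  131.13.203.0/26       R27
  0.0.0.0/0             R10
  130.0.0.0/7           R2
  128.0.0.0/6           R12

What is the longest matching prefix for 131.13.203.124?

Entries matching 131.13.203.124:
  0.0.0.0/0 (default, matches everything)
  128.0.0.0/6 (128.0.0.0 - 131.255.255.255)
  130.0.0.0/7 (130.0.0.0 - 131.255.255.255)
  131.0.0.0/12 (131.0.0.0 - 131.15.255.255)
  131.12.0.0/14 (131.12.0.0 - 131.15.255.255)
  131.13.128.0/17 (131.13.128.0 - 131.13.255.255)
Most specific is 131.13.128.0/17.

131.13.128.0/17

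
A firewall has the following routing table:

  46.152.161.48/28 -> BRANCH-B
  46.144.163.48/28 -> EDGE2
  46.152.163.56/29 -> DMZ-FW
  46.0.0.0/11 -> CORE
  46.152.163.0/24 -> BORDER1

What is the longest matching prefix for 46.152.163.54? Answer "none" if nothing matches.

Entries matching 46.152.163.54:
  46.152.163.0/24 (46.152.163.0 - 46.152.163.255)
Most specific is 46.152.163.0/24.

46.152.163.0/24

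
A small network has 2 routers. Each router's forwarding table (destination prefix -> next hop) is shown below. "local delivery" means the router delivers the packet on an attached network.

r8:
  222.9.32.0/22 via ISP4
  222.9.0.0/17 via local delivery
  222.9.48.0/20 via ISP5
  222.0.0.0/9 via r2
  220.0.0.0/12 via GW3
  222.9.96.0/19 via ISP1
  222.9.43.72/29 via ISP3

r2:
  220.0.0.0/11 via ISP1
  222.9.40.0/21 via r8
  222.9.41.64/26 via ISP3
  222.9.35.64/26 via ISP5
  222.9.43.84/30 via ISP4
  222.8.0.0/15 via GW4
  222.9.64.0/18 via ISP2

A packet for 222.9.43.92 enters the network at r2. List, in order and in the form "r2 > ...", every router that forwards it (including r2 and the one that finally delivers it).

r2 > r8

At r2: longest match for 222.9.43.92 is 222.9.40.0/21 -> r8
At r8: longest match for 222.9.43.92 is 222.9.0.0/17 -> local delivery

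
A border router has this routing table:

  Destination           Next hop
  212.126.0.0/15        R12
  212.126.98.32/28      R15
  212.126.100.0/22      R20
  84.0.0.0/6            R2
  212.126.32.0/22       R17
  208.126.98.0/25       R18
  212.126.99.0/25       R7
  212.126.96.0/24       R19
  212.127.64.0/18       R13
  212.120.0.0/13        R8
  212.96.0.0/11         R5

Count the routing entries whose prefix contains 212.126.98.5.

Prefixes containing 212.126.98.5:
  212.96.0.0/11 (212.96.0.0 - 212.127.255.255)
  212.120.0.0/13 (212.120.0.0 - 212.127.255.255)
  212.126.0.0/15 (212.126.0.0 - 212.127.255.255)
Total matching entries: 3.

3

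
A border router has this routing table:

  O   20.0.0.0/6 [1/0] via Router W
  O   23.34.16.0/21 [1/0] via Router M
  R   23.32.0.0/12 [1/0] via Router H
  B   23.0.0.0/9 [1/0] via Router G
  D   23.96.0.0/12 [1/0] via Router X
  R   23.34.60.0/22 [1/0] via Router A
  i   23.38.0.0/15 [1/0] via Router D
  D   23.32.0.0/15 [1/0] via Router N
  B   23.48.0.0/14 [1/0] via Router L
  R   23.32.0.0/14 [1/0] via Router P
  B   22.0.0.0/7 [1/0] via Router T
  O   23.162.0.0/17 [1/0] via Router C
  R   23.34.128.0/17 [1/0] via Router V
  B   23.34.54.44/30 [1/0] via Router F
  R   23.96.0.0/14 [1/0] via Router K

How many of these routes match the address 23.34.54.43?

Prefixes containing 23.34.54.43:
  20.0.0.0/6 (20.0.0.0 - 23.255.255.255)
  22.0.0.0/7 (22.0.0.0 - 23.255.255.255)
  23.0.0.0/9 (23.0.0.0 - 23.127.255.255)
  23.32.0.0/12 (23.32.0.0 - 23.47.255.255)
  23.32.0.0/14 (23.32.0.0 - 23.35.255.255)
Total matching entries: 5.

5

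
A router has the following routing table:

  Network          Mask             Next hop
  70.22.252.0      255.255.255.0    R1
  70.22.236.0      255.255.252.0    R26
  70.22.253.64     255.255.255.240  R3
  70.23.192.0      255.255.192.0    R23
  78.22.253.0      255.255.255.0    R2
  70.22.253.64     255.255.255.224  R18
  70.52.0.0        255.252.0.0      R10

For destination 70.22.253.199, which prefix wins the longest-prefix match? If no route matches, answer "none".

none

70.22.253.199 is outside every listed prefix and there is no default route.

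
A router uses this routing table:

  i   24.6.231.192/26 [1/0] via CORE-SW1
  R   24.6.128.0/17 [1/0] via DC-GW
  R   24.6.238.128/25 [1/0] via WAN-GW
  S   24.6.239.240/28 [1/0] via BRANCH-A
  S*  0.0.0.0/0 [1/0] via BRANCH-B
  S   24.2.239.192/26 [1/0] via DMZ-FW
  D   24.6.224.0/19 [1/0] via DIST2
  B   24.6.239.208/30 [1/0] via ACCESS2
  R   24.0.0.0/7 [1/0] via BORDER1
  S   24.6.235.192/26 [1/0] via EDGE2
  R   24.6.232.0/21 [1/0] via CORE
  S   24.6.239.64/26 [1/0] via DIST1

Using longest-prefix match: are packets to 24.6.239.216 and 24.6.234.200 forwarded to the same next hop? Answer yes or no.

24.6.239.216: longest match 24.6.232.0/21 -> CORE
24.6.234.200: longest match 24.6.232.0/21 -> CORE

yes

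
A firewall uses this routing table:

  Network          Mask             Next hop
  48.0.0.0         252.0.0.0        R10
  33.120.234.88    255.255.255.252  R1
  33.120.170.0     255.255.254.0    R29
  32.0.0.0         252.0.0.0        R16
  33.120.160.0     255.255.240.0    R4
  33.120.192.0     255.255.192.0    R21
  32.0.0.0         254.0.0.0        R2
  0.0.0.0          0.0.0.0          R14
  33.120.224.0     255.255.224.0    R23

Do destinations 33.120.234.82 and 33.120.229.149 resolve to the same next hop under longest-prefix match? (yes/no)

33.120.234.82: longest match 33.120.224.0/19 -> R23
33.120.229.149: longest match 33.120.224.0/19 -> R23

yes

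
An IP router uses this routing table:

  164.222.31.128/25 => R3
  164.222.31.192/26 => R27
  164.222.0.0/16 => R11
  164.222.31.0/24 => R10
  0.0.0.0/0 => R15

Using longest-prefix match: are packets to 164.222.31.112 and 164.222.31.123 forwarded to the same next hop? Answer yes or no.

164.222.31.112: longest match 164.222.31.0/24 -> R10
164.222.31.123: longest match 164.222.31.0/24 -> R10

yes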